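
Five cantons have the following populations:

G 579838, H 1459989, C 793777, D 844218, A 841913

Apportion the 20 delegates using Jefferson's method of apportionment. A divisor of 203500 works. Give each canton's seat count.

With modified divisor 203500: modified quotas G 2.849, H 7.174, C 3.901, D 4.148, A 4.137.
Rounding down: G 2, H 7, C 3, D 4, A 4 (total 20).

G 2, H 7, C 3, D 4, A 4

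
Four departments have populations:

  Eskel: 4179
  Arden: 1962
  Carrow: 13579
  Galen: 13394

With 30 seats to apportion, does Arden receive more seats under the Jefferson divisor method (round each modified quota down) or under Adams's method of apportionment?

Jefferson: Eskel 4, Arden 1, Carrow 13, Galen 12.
Adams: Eskel 4, Arden 2, Carrow 12, Galen 12.
Arden gets 1 under Jefferson and 2 under Adams.

Adams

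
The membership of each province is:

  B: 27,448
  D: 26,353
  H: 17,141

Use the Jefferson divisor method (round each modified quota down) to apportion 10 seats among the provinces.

B: 4; D: 4; H: 2

Standard divisor 70942/10 ≈ 7094.2; standard quotas: B 3.869, D 3.715, H 2.416.
Rounding down gives 3, 3, 2 = 8 seats, so the divisor must be adjusted.
With modified divisor 6200: modified quotas B 4.427, D 4.250, H 2.765.
Rounding down: B 4, D 4, H 2 (total 10).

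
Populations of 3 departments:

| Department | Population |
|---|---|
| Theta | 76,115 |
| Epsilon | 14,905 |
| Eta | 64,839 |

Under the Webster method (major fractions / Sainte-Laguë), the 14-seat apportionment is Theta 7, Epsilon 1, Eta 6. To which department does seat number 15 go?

Theta

Priority for the next seat is population ÷ (current seats + 0.5).
Priorities: Theta 10148.667, Epsilon 9936.667, Eta 9975.231.
Highest priority: Theta.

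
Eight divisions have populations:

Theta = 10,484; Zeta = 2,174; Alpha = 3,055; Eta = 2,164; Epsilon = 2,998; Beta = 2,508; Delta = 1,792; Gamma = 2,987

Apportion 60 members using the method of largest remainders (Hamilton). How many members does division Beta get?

5

Total 28162; standard divisor 28162/60 ≈ 469.367.
Standard quotas: Theta 22.3365, Zeta 4.6318, Alpha 6.5088, Eta 4.6105, Epsilon 6.3873, Beta 5.3434, Delta 3.8179, Gamma 6.3639.
Lower quotas: Theta 22, Zeta 4, Alpha 6, Eta 4, Epsilon 6, Beta 5, Delta 3, Gamma 6 (sum 56, leaving 4 seats).
Remainders in descending order: Delta 0.8179, Zeta 0.6318, Eta 0.6105, Alpha 0.5088, Epsilon 0.3873, Gamma 0.3639, Beta 0.3434, Theta 0.3365.
Largest remainders: Delta, Zeta, Eta, Alpha receive the extra seats.
Beta receives 5.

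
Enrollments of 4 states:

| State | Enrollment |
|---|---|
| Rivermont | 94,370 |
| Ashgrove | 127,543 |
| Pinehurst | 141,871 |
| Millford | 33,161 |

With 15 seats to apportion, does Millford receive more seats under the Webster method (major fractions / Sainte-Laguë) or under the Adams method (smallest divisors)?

Webster: Rivermont 4, Ashgrove 5, Pinehurst 5, Millford 1.
Adams: Rivermont 3, Ashgrove 5, Pinehurst 5, Millford 2.
Millford gets 1 under Webster and 2 under Adams.

Adams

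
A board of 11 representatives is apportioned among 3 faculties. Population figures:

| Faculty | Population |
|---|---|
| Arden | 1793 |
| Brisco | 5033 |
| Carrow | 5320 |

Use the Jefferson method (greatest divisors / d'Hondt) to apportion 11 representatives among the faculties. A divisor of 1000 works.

With modified divisor 1000: modified quotas Arden 1.793, Brisco 5.033, Carrow 5.320.
Rounding down: Arden 1, Brisco 5, Carrow 5 (total 11).

Arden: 1, Brisco: 5, Carrow: 5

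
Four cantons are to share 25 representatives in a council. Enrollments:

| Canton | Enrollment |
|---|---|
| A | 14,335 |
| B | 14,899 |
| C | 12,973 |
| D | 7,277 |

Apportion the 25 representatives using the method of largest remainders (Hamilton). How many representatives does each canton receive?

Total 49484; standard divisor 49484/25 ≈ 1979.36.
Standard quotas: A 7.2422, B 7.5272, C 6.5541, D 3.6764.
Lower quotas: A 7, B 7, C 6, D 3 (sum 23, leaving 2 seats).
Remainders in descending order: D 0.6764, C 0.5541, B 0.5272, A 0.2422.
The surplus seats go to D, C.

A=7; B=7; C=7; D=4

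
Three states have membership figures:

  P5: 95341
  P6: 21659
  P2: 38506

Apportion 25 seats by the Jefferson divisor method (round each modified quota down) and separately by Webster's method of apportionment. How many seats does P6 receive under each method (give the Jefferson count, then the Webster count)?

3 and 4

Jefferson: P5 16, P6 3, P2 6.
Webster: P5 15, P6 4, P2 6.
P6 gets 3 under Jefferson and 4 under Webster.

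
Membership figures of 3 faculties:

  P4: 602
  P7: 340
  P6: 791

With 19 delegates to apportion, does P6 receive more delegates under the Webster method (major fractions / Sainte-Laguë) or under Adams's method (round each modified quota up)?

Webster: P4 6, P7 4, P6 9.
Adams: P4 7, P7 4, P6 8.
P6 gets 9 under Webster and 8 under Adams.

Webster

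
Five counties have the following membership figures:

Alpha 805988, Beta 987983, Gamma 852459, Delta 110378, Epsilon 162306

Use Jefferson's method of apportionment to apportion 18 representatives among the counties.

Alpha=5, Beta=6, Gamma=6, Delta=0, Epsilon=1

Standard divisor 2919114/18 ≈ 162173; standard quotas: Alpha 4.970, Beta 6.092, Gamma 5.256, Delta 0.681, Epsilon 1.001.
Rounding down gives 4, 6, 5, 0, 1 = 16 seats, so the divisor must be adjusted.
With modified divisor 141600: modified quotas Alpha 5.692, Beta 6.977, Gamma 6.020, Delta 0.780, Epsilon 1.146.
Rounding down: Alpha 5, Beta 6, Gamma 6, Delta 0, Epsilon 1 (total 18).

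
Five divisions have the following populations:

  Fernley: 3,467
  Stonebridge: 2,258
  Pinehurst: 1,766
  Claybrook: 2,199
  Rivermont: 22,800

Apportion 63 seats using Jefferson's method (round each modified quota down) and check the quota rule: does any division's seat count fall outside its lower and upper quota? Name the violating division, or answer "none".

Rivermont

Standard quotas: Fernley 6.723, Stonebridge 4.378, Pinehurst 3.424, Claybrook 4.264, Rivermont 44.211.
Jefferson allocation: Fernley 6, Stonebridge 4, Pinehurst 3, Claybrook 4, Rivermont 46.
Rivermont has quota 44.211 (lower 44, upper 45) but receives 46 — outside the quota interval.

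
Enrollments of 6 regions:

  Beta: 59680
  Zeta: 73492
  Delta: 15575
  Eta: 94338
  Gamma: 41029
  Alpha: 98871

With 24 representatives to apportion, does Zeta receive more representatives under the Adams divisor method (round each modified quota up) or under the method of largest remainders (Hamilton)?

Hamilton

Adams: Beta 4, Zeta 4, Delta 1, Eta 6, Gamma 3, Alpha 6.
Hamilton: Beta 4, Zeta 5, Delta 1, Eta 6, Gamma 2, Alpha 6.
Zeta gets 4 under Adams and 5 under Hamilton.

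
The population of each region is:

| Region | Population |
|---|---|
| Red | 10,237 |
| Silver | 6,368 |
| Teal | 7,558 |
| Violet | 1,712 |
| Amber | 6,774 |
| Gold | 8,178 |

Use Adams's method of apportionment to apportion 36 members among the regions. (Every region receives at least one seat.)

Standard divisor 40827/36 ≈ 1134.083; standard quotas: Red 9.027, Silver 5.615, Teal 6.664, Violet 1.510, Amber 5.973, Gold 7.211.
Rounding up gives 10, 6, 7, 2, 6, 8 = 39 seats, so the divisor must be adjusted.
With modified divisor 1267: modified quotas Red 8.080, Silver 5.026, Teal 5.965, Violet 1.351, Amber 5.346, Gold 6.455.
Rounding up: Red 9, Silver 6, Teal 6, Violet 2, Amber 6, Gold 7 (total 36).

Red 9, Silver 6, Teal 6, Violet 2, Amber 6, Gold 7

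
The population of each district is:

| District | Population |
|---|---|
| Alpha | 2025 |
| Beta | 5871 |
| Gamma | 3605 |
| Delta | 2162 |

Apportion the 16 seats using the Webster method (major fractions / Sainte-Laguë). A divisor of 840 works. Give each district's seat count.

With modified divisor 840: modified quotas Alpha 2.411, Beta 6.989, Gamma 4.292, Delta 2.574.
Rounding to the nearest integer: Alpha 2, Beta 7, Gamma 4, Delta 3 (total 16).

Alpha=2, Beta=7, Gamma=4, Delta=3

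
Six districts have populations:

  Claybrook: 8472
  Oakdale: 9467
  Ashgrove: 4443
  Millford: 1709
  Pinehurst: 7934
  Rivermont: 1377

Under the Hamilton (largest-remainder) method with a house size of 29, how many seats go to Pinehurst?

The standard divisor is 33402/29 ≈ 1151.793.
Standard quotas: Claybrook 7.3555, Oakdale 8.2194, Ashgrove 3.8575, Millford 1.4838, Pinehurst 6.8884, Rivermont 1.1955.
Lower quotas: Claybrook 7, Oakdale 8, Ashgrove 3, Millford 1, Pinehurst 6, Rivermont 1 (sum 26, leaving 3 seats).
Remainders in descending order: Pinehurst 0.8884, Ashgrove 0.8575, Millford 0.4838, Claybrook 0.3555, Oakdale 0.2194, Rivermont 0.1955.
Largest remainders: Pinehurst, Ashgrove, Millford receive the extra seats.
Pinehurst receives 7.

7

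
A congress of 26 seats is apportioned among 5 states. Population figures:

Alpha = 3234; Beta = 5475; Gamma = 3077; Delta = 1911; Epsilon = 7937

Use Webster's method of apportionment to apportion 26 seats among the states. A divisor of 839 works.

With modified divisor 839: modified quotas Alpha 3.855, Beta 6.526, Gamma 3.667, Delta 2.278, Epsilon 9.460.
Rounding to the nearest integer: Alpha 4, Beta 7, Gamma 4, Delta 2, Epsilon 9 (total 26).

Alpha: 4, Beta: 7, Gamma: 4, Delta: 2, Epsilon: 9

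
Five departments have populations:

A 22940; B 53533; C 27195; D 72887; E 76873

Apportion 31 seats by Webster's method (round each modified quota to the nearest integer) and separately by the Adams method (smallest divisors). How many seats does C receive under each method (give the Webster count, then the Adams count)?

3 and 4

Webster: A 3, B 7, C 3, D 9, E 9.
Adams: A 3, B 6, C 4, D 9, E 9.
C gets 3 under Webster and 4 under Adams.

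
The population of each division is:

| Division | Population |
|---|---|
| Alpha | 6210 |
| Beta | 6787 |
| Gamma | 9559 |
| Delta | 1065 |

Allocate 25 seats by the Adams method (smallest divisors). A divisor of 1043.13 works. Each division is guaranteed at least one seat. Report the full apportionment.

With modified divisor 1043.13: modified quotas Alpha 5.953, Beta 6.506, Gamma 9.164, Delta 1.021.
Rounding up: Alpha 6, Beta 7, Gamma 10, Delta 2 (total 25).

Alpha 6, Beta 7, Gamma 10, Delta 2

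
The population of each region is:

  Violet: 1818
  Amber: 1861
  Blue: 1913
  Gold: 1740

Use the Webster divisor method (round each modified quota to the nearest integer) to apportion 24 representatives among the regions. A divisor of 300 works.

Violet: 6, Amber: 6, Blue: 6, Gold: 6

With modified divisor 300: modified quotas Violet 6.060, Amber 6.203, Blue 6.377, Gold 5.800.
Rounding to the nearest integer: Violet 6, Amber 6, Blue 6, Gold 6 (total 24).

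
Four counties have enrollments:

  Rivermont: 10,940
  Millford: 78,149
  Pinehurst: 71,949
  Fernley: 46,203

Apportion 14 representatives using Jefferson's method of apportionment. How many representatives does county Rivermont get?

0

Standard divisor 207241/14 ≈ 14802.929; standard quotas: Rivermont 0.739, Millford 5.279, Pinehurst 4.860, Fernley 3.121.
Rounding down gives 0, 5, 4, 3 = 12 seats, so the divisor must be adjusted.
With modified divisor 12500: modified quotas Rivermont 0.875, Millford 6.252, Pinehurst 5.756, Fernley 3.696.
Rounding down: Rivermont 0, Millford 6, Pinehurst 5, Fernley 3 (total 14).
Rivermont receives 0.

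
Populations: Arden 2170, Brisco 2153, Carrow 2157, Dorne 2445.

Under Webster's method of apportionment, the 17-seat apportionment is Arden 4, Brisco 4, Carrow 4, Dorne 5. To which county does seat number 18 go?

Arden

Priority for the next seat is population ÷ (current seats + 0.5).
Priorities: Arden 482.222, Brisco 478.444, Carrow 479.333, Dorne 444.545.
Highest priority: Arden.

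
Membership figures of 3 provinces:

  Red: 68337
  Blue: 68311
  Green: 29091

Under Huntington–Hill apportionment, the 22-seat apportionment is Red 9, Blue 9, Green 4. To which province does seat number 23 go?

Red

Priority for the next seat is population ÷ (√(s·(s+1))).
Priorities: Red 7203.352, Blue 7200.612, Green 6504.945.
Highest priority: Red.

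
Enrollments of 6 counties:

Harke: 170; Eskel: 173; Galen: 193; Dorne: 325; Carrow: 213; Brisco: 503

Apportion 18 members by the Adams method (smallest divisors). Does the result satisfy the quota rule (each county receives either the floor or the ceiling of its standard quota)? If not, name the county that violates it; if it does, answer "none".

none

Standard quotas: Harke 1.940, Eskel 1.975, Galen 2.203, Dorne 3.710, Carrow 2.431, Brisco 5.741.
Adams allocation: Harke 2, Eskel 2, Galen 2, Dorne 4, Carrow 3, Brisco 5.
Every allocation lies between the lower and upper quota.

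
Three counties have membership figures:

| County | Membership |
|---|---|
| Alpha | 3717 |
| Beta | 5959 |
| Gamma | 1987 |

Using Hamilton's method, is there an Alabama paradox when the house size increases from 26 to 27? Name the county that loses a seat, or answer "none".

Gamma

At 26 seats: Alpha 8, Beta 13, Gamma 5.
At 27 seats: Alpha 9, Beta 14, Gamma 4.
Gamma drops from 5 to 4.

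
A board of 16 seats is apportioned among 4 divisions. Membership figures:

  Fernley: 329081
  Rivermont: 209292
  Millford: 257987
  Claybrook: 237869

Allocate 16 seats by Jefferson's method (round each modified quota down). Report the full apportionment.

Standard divisor 1034229/16 ≈ 64639.312; standard quotas: Fernley 5.091, Rivermont 3.238, Millford 3.991, Claybrook 3.680.
Rounding down gives 5, 3, 3, 3 = 14 seats, so the divisor must be adjusted.
With modified divisor 57200: modified quotas Fernley 5.753, Rivermont 3.659, Millford 4.510, Claybrook 4.159.
Rounding down: Fernley 5, Rivermont 3, Millford 4, Claybrook 4 (total 16).

Fernley=5; Rivermont=3; Millford=4; Claybrook=4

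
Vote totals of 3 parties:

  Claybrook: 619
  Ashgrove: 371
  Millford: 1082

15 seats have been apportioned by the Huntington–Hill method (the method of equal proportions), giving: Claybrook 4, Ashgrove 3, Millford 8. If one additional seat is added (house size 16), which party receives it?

Claybrook

Priority for the next seat is population ÷ (√(s·(s+1))).
Priorities: Claybrook 138.413, Ashgrove 107.098, Millford 127.515.
Highest priority: Claybrook.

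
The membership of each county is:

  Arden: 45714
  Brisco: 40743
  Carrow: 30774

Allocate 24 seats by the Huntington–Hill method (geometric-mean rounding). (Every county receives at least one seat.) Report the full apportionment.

With divisor 4810: modified quotas Arden 9.504, Brisco 8.470, Carrow 6.398.
Geometric-mean thresholds: Arden √(9·10)=9.487, Brisco √(8·9)=8.485, Carrow √(6·7)=6.481.
Each quota rounded against its threshold gives Arden 10, Brisco 8, Carrow 6 (total 24).

Arden=10, Brisco=8, Carrow=6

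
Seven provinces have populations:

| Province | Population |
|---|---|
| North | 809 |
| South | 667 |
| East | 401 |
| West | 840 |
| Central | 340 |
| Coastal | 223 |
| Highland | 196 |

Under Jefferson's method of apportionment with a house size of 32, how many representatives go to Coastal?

Standard divisor 3476/32 ≈ 108.625; standard quotas: North 7.448, South 6.140, East 3.692, West 7.733, Central 3.130, Coastal 2.053, Highland 1.804.
Rounding down gives 7, 6, 3, 7, 3, 2, 1 = 29 seats, so the divisor must be adjusted.
With modified divisor 99: modified quotas North 8.172, South 6.737, East 4.051, West 8.485, Central 3.434, Coastal 2.253, Highland 1.980.
Rounding down: North 8, South 6, East 4, West 8, Central 3, Coastal 2, Highland 1 (total 32).
Coastal receives 2.

2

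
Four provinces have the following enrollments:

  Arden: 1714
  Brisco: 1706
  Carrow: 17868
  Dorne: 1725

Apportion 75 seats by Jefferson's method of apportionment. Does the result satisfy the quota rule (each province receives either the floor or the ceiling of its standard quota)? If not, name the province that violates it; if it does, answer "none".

Standard quotas: Arden 5.586, Brisco 5.560, Carrow 58.232, Dorne 5.622.
Jefferson allocation: Arden 5, Brisco 5, Carrow 60, Dorne 5.
Carrow has quota 58.232 (lower 58, upper 59) but receives 60 — outside the quota interval.

Carrow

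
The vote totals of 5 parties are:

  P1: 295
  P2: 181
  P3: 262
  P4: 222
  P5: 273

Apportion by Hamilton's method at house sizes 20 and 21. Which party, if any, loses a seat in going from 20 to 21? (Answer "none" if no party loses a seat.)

At 20 seats: P1 5, P2 3, P3 4, P4 4, P5 4.
At 21 seats: P1 5, P2 3, P3 4, P4 4, P5 5.
No party's allocation decreased.

none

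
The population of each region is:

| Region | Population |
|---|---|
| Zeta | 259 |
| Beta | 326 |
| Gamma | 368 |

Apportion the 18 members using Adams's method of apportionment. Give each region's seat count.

Standard divisor 953/18 ≈ 52.944; standard quotas: Zeta 4.892, Beta 6.157, Gamma 6.951.
Rounding up gives 5, 7, 7 = 19 seats, so the divisor must be adjusted.
With modified divisor 60: modified quotas Zeta 4.317, Beta 5.433, Gamma 6.133.
Rounding up: Zeta 5, Beta 6, Gamma 7 (total 18).

Zeta=5; Beta=6; Gamma=7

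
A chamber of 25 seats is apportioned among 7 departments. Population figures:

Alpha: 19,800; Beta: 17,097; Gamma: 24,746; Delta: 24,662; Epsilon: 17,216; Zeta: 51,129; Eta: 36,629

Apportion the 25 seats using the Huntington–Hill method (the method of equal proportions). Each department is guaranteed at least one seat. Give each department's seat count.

With divisor 7516: modified quotas Alpha 2.634, Beta 2.275, Gamma 3.292, Delta 3.281, Epsilon 2.291, Zeta 6.803, Eta 4.873.
Geometric-mean thresholds: Alpha √(2·3)=2.449, Beta √(2·3)=2.449, Gamma √(3·4)=3.464, Delta √(3·4)=3.464, Epsilon √(2·3)=2.449, Zeta √(6·7)=6.481, Eta √(4·5)=4.472.
Each quota rounded against its threshold gives Alpha 3, Beta 2, Gamma 3, Delta 3, Epsilon 2, Zeta 7, Eta 5 (total 25).

Alpha=3; Beta=2; Gamma=3; Delta=3; Epsilon=2; Zeta=7; Eta=5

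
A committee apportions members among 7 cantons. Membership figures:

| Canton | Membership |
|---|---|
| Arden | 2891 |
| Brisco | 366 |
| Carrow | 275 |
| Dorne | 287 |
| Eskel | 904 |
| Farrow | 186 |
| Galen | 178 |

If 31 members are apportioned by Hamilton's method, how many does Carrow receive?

Standard divisor: 5087 ÷ 31 ≈ 164.097.
Standard quotas: Arden 17.618, Brisco 2.230, Carrow 1.676, Dorne 1.749, Eskel 5.509, Farrow 1.133, Galen 1.085.
Lower quotas: Arden 17, Brisco 2, Carrow 1, Dorne 1, Eskel 5, Farrow 1, Galen 1 (sum 28, leaving 3 seats).
Remainders in descending order: Dorne 0.749, Carrow 0.676, Arden 0.618, Eskel 0.509, Brisco 0.230, Farrow 0.133, Galen 0.085.
The surplus seats go to Dorne, Carrow, Arden.
Carrow receives 2.

2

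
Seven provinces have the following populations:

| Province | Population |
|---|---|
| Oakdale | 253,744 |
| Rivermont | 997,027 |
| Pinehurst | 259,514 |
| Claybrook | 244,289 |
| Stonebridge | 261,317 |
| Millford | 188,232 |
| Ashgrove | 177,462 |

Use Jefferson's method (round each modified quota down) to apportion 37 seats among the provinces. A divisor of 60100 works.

With modified divisor 60100: modified quotas Oakdale 4.222, Rivermont 16.589, Pinehurst 4.318, Claybrook 4.065, Stonebridge 4.348, Millford 3.132, Ashgrove 2.953.
Rounding down: Oakdale 4, Rivermont 16, Pinehurst 4, Claybrook 4, Stonebridge 4, Millford 3, Ashgrove 2 (total 37).

Oakdale: 4, Rivermont: 16, Pinehurst: 4, Claybrook: 4, Stonebridge: 4, Millford: 3, Ashgrove: 2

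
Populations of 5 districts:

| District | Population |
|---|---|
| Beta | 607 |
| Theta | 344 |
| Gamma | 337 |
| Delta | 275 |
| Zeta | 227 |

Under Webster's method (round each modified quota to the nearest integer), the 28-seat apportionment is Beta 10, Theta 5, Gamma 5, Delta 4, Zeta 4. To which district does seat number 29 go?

Theta

Priority for the next seat is population ÷ (current seats + 0.5).
Priorities: Beta 57.810, Theta 62.545, Gamma 61.273, Delta 61.111, Zeta 50.444.
Highest priority: Theta.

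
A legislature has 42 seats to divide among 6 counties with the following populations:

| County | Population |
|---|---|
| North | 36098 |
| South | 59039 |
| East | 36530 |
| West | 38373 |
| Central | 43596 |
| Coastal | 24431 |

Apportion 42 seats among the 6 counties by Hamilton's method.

North 6, South 10, East 7, West 7, Central 8, Coastal 4

The standard divisor is 238067/42 ≈ 5668.262.
Standard quotas: North 6.3684, South 10.4157, East 6.4447, West 6.7698, Central 7.6912, Coastal 4.3101.
Lower quotas: North 6, South 10, East 6, West 6, Central 7, Coastal 4 (sum 39, leaving 3 seats).
Remainders in descending order: West 0.7698, Central 0.6912, East 0.4447, South 0.4157, North 0.3684, Coastal 0.3101.
The surplus seats go to West, Central, East.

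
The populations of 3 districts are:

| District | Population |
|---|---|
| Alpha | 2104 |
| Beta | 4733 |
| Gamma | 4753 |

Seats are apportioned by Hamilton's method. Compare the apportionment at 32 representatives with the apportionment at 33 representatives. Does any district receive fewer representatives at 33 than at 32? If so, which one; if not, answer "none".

At 32 seats: Alpha 6, Beta 13, Gamma 13.
At 33 seats: Alpha 6, Beta 13, Gamma 14.
No district's allocation decreased.

none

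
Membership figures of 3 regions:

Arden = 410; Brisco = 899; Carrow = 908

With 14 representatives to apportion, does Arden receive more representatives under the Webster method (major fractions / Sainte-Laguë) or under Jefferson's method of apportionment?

Webster

Webster: Arden 3, Brisco 5, Carrow 6.
Jefferson: Arden 2, Brisco 6, Carrow 6.
Arden gets 3 under Webster and 2 under Jefferson.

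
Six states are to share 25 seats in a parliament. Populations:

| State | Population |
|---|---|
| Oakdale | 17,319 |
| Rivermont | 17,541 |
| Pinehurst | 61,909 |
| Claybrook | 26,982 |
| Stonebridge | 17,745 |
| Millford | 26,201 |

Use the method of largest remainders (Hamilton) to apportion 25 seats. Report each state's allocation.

Oakdale 2; Rivermont 3; Pinehurst 9; Claybrook 4; Stonebridge 3; Millford 4

Standard divisor: 167697 ÷ 25 ≈ 6707.88.
Standard quotas: Oakdale 2.5819, Rivermont 2.6150, Pinehurst 9.2293, Claybrook 4.0224, Stonebridge 2.6454, Millford 3.9060.
Lower quotas: Oakdale 2, Rivermont 2, Pinehurst 9, Claybrook 4, Stonebridge 2, Millford 3 (sum 22, leaving 3 seats).
Remainders in descending order: Millford 0.9060, Stonebridge 0.6454, Rivermont 0.6150, Oakdale 0.5819, Pinehurst 0.2293, Claybrook 0.0224.
Largest remainders: Millford, Stonebridge, Rivermont receive the extra seats.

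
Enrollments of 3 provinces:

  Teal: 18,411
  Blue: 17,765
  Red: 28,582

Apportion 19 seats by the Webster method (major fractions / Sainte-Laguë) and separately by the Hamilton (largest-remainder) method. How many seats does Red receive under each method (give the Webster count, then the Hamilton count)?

9 and 8

Webster: Teal 5, Blue 5, Red 9.
Hamilton: Teal 6, Blue 5, Red 8.
Red gets 9 under Webster and 8 under Hamilton.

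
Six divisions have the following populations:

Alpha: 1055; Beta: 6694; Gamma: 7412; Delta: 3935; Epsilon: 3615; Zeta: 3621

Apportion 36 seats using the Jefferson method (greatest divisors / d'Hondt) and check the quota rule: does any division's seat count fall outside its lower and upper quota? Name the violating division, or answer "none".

none

Standard quotas: Alpha 1.442, Beta 9.152, Gamma 10.133, Delta 5.380, Epsilon 4.942, Zeta 4.950.
Jefferson allocation: Alpha 1, Beta 9, Gamma 11, Delta 5, Epsilon 5, Zeta 5.
Every allocation lies between the lower and upper quota.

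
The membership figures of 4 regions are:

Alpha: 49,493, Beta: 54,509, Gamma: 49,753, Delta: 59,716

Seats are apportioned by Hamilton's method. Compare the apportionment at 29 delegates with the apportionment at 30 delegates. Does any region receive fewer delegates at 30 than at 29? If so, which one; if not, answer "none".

At 29 seats: Alpha 7, Beta 7, Gamma 7, Delta 8.
At 30 seats: Alpha 7, Beta 8, Gamma 7, Delta 8.
No region's allocation decreased.

none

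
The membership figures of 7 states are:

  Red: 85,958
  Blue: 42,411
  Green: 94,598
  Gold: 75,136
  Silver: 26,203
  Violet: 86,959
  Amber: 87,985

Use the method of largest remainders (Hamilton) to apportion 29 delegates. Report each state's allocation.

The standard divisor is 499250/29 ≈ 17215.517.
Standard quotas: Red 4.9931, Blue 2.4635, Green 5.4949, Gold 4.3644, Silver 1.5221, Violet 5.0512, Amber 5.1108.
Lower quotas: Red 4, Blue 2, Green 5, Gold 4, Silver 1, Violet 5, Amber 5 (sum 26, leaving 3 seats).
Remainders in descending order: Red 0.9931, Silver 0.5221, Green 0.4949, Blue 0.4635, Gold 0.3644, Amber 0.1108, Violet 0.0512.
Largest remainders: Red, Silver, Green receive the extra seats.

Red: 5; Blue: 2; Green: 6; Gold: 4; Silver: 2; Violet: 5; Amber: 5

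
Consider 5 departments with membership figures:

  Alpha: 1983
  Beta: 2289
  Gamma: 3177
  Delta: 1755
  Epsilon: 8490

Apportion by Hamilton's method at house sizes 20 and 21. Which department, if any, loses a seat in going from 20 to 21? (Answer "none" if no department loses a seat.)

At 20 seats: Alpha 2, Beta 2, Gamma 4, Delta 2, Epsilon 10.
At 21 seats: Alpha 2, Beta 3, Gamma 4, Delta 2, Epsilon 10.
No department's allocation decreased.

none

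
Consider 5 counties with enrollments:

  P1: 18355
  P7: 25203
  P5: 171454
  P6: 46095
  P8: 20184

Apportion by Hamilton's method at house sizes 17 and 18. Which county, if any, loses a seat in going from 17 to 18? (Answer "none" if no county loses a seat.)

At 17 seats: P1 1, P7 2, P5 10, P6 3, P8 1.
At 18 seats: P1 1, P7 2, P5 11, P6 3, P8 1.
No county's allocation decreased.

none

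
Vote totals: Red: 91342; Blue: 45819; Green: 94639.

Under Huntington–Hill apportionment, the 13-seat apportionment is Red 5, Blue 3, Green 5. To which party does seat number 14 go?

Priority for the next seat is population ÷ (√(s·(s+1))).
Priorities: Red 16676.691, Blue 13226.806, Green 17278.638.
Highest priority: Green.

Green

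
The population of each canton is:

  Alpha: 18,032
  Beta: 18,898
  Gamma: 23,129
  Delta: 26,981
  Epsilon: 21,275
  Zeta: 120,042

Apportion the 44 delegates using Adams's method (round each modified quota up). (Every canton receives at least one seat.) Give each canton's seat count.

Alpha: 4, Beta: 4, Gamma: 5, Delta: 5, Epsilon: 4, Zeta: 22

Standard divisor 228357/44 ≈ 5189.932; standard quotas: Alpha 3.474, Beta 3.641, Gamma 4.457, Delta 5.199, Epsilon 4.099, Zeta 23.130.
Rounding up gives 4, 4, 5, 6, 5, 24 = 48 seats, so the divisor must be adjusted.
With modified divisor 5600: modified quotas Alpha 3.220, Beta 3.375, Gamma 4.130, Delta 4.818, Epsilon 3.799, Zeta 21.436.
Rounding up: Alpha 4, Beta 4, Gamma 5, Delta 5, Epsilon 4, Zeta 22 (total 44).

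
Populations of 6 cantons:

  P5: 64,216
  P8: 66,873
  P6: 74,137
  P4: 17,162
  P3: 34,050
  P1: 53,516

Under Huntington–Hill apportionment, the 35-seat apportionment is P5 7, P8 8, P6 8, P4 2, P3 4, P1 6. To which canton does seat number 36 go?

P6

Priority for the next seat is population ÷ (√(s·(s+1))).
Priorities: P5 8581.224, P8 7881.059, P6 8737.129, P4 7006.357, P3 7613.811, P1 8257.698.
Highest priority: P6.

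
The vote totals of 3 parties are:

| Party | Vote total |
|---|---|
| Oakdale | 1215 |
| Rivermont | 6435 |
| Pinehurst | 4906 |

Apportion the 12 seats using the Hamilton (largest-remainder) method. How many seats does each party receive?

Total 12556; standard divisor 12556/12 ≈ 1046.333.
Standard quotas: Oakdale 1.1612, Rivermont 6.1500, Pinehurst 4.6888.
Lower quotas: Oakdale 1, Rivermont 6, Pinehurst 4 (sum 11, leaving 1 seat).
Remainders in descending order: Pinehurst 0.6888, Oakdale 0.1612, Rivermont 0.1500.
Largest remainder: Pinehurst receives the extra seat.

Oakdale 1, Rivermont 6, Pinehurst 5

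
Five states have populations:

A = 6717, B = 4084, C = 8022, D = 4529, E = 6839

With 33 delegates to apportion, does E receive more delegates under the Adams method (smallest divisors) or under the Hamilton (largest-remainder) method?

Hamilton

Adams: A 7, B 5, C 9, D 5, E 7.
Hamilton: A 7, B 4, C 9, D 5, E 8.
E gets 7 under Adams and 8 under Hamilton.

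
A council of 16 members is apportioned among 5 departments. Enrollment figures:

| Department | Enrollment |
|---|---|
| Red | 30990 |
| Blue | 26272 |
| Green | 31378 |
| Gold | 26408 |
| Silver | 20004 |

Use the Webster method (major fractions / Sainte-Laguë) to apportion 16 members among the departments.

Red 4; Blue 3; Green 4; Gold 3; Silver 2

Standard divisor 135052/16 ≈ 8440.75; standard quotas: Red 3.671, Blue 3.113, Green 3.717, Gold 3.129, Silver 2.370.
Rounding to the nearest integer gives Red 4, Blue 3, Green 4, Gold 3, Silver 2 — total 16, matching the house size, so no adjustment is needed.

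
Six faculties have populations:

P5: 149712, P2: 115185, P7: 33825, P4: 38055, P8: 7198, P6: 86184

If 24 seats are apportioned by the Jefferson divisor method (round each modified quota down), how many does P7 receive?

2

Standard divisor 430159/24 ≈ 17923.292; standard quotas: P5 8.353, P2 6.427, P7 1.887, P4 2.123, P8 0.402, P6 4.808.
Rounding down gives 8, 6, 1, 2, 0, 4 = 21 seats, so the divisor must be adjusted.
With modified divisor 16540: modified quotas P5 9.052, P2 6.964, P7 2.045, P4 2.301, P8 0.435, P6 5.211.
Rounding down: P5 9, P2 6, P7 2, P4 2, P8 0, P6 5 (total 24).
P7 receives 2.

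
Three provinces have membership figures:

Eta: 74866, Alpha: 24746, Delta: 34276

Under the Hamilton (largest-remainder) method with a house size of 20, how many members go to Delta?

5

Standard divisor: 133888 ÷ 20 ≈ 6694.4.
Standard quotas: Eta 11.1834, Alpha 3.6965, Delta 5.1201.
Lower quotas: Eta 11, Alpha 3, Delta 5 (sum 19, leaving 1 seat).
Remainders in descending order: Alpha 0.6965, Eta 0.1834, Delta 0.1201.
Largest remainder: Alpha receives the extra seat.
Delta receives 5.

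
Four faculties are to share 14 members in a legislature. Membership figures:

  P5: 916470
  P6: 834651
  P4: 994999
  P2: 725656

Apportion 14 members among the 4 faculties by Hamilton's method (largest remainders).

P5: 4, P6: 3, P4: 4, P2: 3

Standard divisor: 3471776 ÷ 14 = 247984.
Standard quotas: P5 3.6957, P6 3.3657, P4 4.0124, P2 2.9262.
Lower quotas: P5 3, P6 3, P4 4, P2 2 (sum 12, leaving 2 seats).
Remainders in descending order: P2 0.9262, P5 0.6957, P6 0.3657, P4 0.0124.
The surplus seats go to P2, P5.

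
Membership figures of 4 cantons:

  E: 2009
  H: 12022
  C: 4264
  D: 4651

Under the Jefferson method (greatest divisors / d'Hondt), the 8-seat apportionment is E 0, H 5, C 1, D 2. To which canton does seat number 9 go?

C

Priority for the next seat is population ÷ (current seats + 1).
Priorities: E 2009.000, H 2003.667, C 2132.000, D 1550.333.
Highest priority: C.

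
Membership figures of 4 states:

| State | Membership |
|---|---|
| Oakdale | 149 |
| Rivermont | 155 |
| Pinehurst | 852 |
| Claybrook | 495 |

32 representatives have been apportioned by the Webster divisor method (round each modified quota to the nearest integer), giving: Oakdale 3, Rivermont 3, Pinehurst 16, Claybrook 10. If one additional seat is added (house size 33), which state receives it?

Priority for the next seat is population ÷ (current seats + 0.5).
Priorities: Oakdale 42.571, Rivermont 44.286, Pinehurst 51.636, Claybrook 47.143.
Highest priority: Pinehurst.

Pinehurst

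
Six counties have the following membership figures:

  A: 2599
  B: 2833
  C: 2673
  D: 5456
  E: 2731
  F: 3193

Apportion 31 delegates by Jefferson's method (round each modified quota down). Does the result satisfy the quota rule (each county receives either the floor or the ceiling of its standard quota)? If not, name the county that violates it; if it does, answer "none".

Standard quotas: A 4.135, B 4.507, C 4.253, D 8.680, E 4.345, F 5.080.
Jefferson allocation: A 4, B 5, C 4, D 9, E 4, F 5.
Every allocation lies between the lower and upper quota.

none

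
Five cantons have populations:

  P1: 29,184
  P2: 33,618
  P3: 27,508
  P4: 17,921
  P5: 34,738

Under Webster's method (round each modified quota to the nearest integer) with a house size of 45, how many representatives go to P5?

Standard divisor 142969/45 ≈ 3177.089; standard quotas: P1 9.186, P2 10.581, P3 8.658, P4 5.641, P5 10.934.
Rounding to the nearest integer gives 9, 11, 9, 6, 11 = 46 seats, so the divisor must be adjusted.
With modified divisor 3220: modified quotas P1 9.063, P2 10.440, P3 8.543, P4 5.566, P5 10.788.
Rounding to the nearest integer: P1 9, P2 10, P3 9, P4 6, P5 11 (total 45).
P5 receives 11.

11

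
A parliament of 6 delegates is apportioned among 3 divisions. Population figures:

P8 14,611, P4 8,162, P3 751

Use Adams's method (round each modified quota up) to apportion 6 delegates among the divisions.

Standard divisor 23524/6 ≈ 3920.667; standard quotas: P8 3.727, P4 2.082, P3 0.192.
Rounding up gives 4, 3, 1 = 8 seats, so the divisor must be adjusted.
With modified divisor 6100: modified quotas P8 2.395, P4 1.338, P3 0.123.
Rounding up: P8 3, P4 2, P3 1 (total 6).

P8=3, P4=2, P3=1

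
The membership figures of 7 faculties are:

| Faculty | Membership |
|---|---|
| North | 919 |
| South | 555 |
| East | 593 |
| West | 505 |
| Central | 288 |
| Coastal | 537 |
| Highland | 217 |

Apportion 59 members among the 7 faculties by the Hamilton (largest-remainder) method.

Total 3614; standard divisor 3614/59 ≈ 61.254.
Standard quotas: North 15.003, South 9.061, East 9.681, West 8.244, Central 4.702, Coastal 8.767, Highland 3.543.
Lower quotas: North 15, South 9, East 9, West 8, Central 4, Coastal 8, Highland 3 (sum 56, leaving 3 seats).
Remainders in descending order: Coastal 0.767, Central 0.702, East 0.681, Highland 0.543, West 0.244, South 0.061, North 0.003.
Largest remainders: Coastal, Central, East receive the extra seats.

North 15, South 9, East 10, West 8, Central 5, Coastal 9, Highland 3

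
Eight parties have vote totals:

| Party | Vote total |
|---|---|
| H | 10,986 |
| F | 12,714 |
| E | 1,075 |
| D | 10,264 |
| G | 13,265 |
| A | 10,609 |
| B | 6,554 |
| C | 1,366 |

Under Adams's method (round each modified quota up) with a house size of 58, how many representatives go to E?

1

Standard divisor 66833/58 ≈ 1152.293; standard quotas: H 9.534, F 11.034, E 0.933, D 8.907, G 11.512, A 9.207, B 5.688, C 1.185.
Rounding up gives 10, 12, 1, 9, 12, 10, 6, 2 = 62 seats, so the divisor must be adjusted.
With modified divisor 1250: modified quotas H 8.789, F 10.171, E 0.860, D 8.211, G 10.612, A 8.487, B 5.243, C 1.093.
Rounding up: H 9, F 11, E 1, D 9, G 11, A 9, B 6, C 2 (total 58).
E receives 1.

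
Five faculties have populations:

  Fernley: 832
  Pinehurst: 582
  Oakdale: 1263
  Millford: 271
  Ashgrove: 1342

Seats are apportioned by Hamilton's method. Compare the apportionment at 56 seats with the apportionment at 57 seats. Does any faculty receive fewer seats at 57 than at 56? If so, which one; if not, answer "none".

At 56 seats: Fernley 11, Pinehurst 8, Oakdale 16, Millford 4, Ashgrove 17.
At 57 seats: Fernley 11, Pinehurst 8, Oakdale 17, Millford 3, Ashgrove 18.
Millford drops from 4 to 3.

Millford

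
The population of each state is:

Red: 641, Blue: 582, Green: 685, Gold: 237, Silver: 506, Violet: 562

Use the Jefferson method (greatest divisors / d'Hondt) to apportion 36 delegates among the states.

Standard divisor 3213/36 ≈ 89.25; standard quotas: Red 7.182, Blue 6.521, Green 7.675, Gold 2.655, Silver 5.669, Violet 6.297.
Rounding down gives 7, 6, 7, 2, 5, 6 = 33 seats, so the divisor must be adjusted.
With modified divisor 82: modified quotas Red 7.817, Blue 7.098, Green 8.354, Gold 2.890, Silver 6.171, Violet 6.854.
Rounding down: Red 7, Blue 7, Green 8, Gold 2, Silver 6, Violet 6 (total 36).

Red 7, Blue 7, Green 8, Gold 2, Silver 6, Violet 6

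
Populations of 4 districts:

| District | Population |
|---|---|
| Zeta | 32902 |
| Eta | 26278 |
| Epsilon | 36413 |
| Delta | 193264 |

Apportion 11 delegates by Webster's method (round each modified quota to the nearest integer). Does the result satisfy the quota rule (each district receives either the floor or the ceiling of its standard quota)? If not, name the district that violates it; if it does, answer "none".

Standard quotas: Zeta 1.253, Eta 1.001, Epsilon 1.387, Delta 7.360.
Webster allocation: Zeta 1, Eta 1, Epsilon 1, Delta 8.
Every allocation lies between the lower and upper quota.

none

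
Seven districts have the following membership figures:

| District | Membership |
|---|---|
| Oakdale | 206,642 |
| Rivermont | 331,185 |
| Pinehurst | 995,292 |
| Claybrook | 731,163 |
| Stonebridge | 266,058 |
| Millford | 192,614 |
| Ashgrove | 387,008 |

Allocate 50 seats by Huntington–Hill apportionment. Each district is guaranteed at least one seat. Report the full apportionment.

Oakdale 3, Rivermont 6, Pinehurst 16, Claybrook 12, Stonebridge 4, Millford 3, Ashgrove 6

With divisor 60407: modified quotas Oakdale 3.421, Rivermont 5.483, Pinehurst 16.476, Claybrook 12.104, Stonebridge 4.404, Millford 3.189, Ashgrove 6.407.
Geometric-mean thresholds: Oakdale √(3·4)=3.464, Rivermont √(5·6)=5.477, Pinehurst √(16·17)=16.492, Claybrook √(12·13)=12.490, Stonebridge √(4·5)=4.472, Millford √(3·4)=3.464, Ashgrove √(6·7)=6.481.
Each quota rounded against its threshold gives Oakdale 3, Rivermont 6, Pinehurst 16, Claybrook 12, Stonebridge 4, Millford 3, Ashgrove 6 (total 50).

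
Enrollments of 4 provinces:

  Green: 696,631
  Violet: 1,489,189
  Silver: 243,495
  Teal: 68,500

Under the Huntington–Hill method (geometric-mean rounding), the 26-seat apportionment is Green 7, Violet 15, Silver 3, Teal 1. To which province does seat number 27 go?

Violet

Priority for the next seat is population ÷ (√(s·(s+1))).
Priorities: Green 93091.233, Violet 96126.737, Silver 70290.952, Teal 48436.815.
Highest priority: Violet.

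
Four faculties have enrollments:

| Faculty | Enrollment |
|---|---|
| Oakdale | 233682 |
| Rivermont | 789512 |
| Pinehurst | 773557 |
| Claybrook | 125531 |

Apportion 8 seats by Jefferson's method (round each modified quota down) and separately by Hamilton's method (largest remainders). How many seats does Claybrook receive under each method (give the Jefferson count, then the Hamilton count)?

Jefferson: Oakdale 1, Rivermont 4, Pinehurst 3, Claybrook 0.
Hamilton: Oakdale 1, Rivermont 3, Pinehurst 3, Claybrook 1.
Claybrook gets 0 under Jefferson and 1 under Hamilton.

0 and 1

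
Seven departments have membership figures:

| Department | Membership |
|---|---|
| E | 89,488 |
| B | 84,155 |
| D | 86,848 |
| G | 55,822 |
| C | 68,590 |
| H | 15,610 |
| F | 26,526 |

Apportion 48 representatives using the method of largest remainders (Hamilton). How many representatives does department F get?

3

Standard divisor: 427039 ÷ 48 ≈ 8896.646.
Standard quotas: E 10.0586, B 9.4592, D 9.7619, G 6.2745, C 7.7096, H 1.7546, F 2.9816.
Lower quotas: E 10, B 9, D 9, G 6, C 7, H 1, F 2 (sum 44, leaving 4 seats).
Remainders in descending order: F 0.9816, D 0.7619, H 0.7546, C 0.7096, B 0.4592, G 0.2745, E 0.0586.
The surplus seats go to F, D, H, C.
F receives 3.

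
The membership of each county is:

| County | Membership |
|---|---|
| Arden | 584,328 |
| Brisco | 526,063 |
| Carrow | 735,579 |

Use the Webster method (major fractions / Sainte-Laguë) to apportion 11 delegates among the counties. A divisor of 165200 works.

With modified divisor 165200: modified quotas Arden 3.537, Brisco 3.184, Carrow 4.453.
Rounding to the nearest integer: Arden 4, Brisco 3, Carrow 4 (total 11).

Arden 4; Brisco 3; Carrow 4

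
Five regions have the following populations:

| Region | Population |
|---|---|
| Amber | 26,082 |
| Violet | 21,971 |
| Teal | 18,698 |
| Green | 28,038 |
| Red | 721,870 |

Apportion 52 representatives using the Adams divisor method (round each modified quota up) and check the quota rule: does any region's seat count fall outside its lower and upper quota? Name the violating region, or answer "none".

Standard quotas: Amber 1.661, Violet 1.399, Teal 1.191, Green 1.785, Red 45.964.
Adams allocation: Amber 2, Violet 2, Teal 2, Green 2, Red 44.
Red has quota 45.964 (lower 45, upper 46) but receives 44 — outside the quota interval.

Red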